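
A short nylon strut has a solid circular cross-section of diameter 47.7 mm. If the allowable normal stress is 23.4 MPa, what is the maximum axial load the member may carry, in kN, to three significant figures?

A = 1787 mm².
P_max = σ_allow · A = 23.4 · 1787 = 41820 N = 41.82 kN.

41.8 kN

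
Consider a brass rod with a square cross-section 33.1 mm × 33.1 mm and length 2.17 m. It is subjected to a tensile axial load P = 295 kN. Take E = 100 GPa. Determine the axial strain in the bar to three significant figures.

0.00269

A = 1096 mm².
σ = N/A = 269.3 MPa; ε = σ/E = 269.3/100000 = 2.693e-03.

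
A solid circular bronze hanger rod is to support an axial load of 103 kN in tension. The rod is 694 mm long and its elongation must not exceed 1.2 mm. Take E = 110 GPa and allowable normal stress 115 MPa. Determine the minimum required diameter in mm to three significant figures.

33.8 mm

Required area A ≥ P/σ_allow = 103000/115 = 895.7 mm².
For a solid circular section, d ≥ √(4A/π) = 33.77 mm.
Elongation limit: A ≥ PL/(Eδ_allow) = 103000·694/(110000·1.2) = 541.5 mm² ⇒ d ≥ 26.26 mm.
The stress limit governs.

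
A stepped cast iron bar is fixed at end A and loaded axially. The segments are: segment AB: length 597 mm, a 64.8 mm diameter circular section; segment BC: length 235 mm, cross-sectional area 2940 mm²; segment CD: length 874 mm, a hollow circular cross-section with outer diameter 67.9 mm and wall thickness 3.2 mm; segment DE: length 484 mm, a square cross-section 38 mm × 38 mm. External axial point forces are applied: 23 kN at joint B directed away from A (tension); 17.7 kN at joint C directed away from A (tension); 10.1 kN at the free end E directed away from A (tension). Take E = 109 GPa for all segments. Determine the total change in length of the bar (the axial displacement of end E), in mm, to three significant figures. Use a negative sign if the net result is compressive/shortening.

Internal axial forces (sectioning from the free end, tension +): N_DE = 10.1 kN, N_CD = 10.1 kN, N_BC = 27.8 kN, N_AB = 50.8 kN.
A_AB = 3298 mm².
A_CD = 650.4 mm².
A_DE = 1444 mm².
δ_AB = 50800·597/(3298·109000) = 0.08437 mm
δ_BC = 27800·235/(2940·109000) = 0.02039 mm
δ_CD = 10100·874/(650.4·109000) = 0.1245 mm
δ_DE = 10100·484/(1444·109000) = 0.03106 mm
δ = Σδ_i = 0.2603 mm.

0.260 mm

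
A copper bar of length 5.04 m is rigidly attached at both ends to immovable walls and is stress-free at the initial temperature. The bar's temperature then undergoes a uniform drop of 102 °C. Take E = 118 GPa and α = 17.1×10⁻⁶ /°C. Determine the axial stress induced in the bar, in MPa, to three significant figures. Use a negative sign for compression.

206 MPa

Free thermal expansion αLΔT = 17.1e-6 · 5040 · -102 = -8.791 mm.
The walls impose strain ε = −(-8.791)/5040 = 1.7442e-03; σ = Eε = 118000 · 1.7442e-03 = 205.8 MPa.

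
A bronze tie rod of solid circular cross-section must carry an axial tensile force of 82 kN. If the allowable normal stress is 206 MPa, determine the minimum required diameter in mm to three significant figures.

22.5 mm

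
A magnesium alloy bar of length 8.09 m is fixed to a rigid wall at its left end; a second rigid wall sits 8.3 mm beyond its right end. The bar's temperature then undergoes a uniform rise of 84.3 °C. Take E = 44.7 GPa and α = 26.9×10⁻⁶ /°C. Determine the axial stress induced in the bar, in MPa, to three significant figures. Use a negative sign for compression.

-55.5 MPa

Free thermal expansion αLΔT = 26.9e-6 · 8090 · 84.3 = 18.35 mm.
The walls engage after the gap closes; constrained expansion = 18.35 − 8.3 = 10.05 mm.
The walls impose strain ε = −(10.05)/8090 = -1.2417e-03; σ = Eε = 44700 · -1.2417e-03 = -55.5 MPa.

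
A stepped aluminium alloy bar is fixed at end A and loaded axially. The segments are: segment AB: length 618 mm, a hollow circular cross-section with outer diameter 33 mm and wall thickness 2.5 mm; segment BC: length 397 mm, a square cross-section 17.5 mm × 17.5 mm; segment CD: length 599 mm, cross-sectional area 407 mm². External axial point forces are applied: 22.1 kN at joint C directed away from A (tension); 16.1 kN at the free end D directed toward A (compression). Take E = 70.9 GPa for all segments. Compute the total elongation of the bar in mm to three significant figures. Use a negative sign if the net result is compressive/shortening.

-0.00618 mm

Internal axial forces (sectioning from the free end, tension +): N_CD = -16.1 kN, N_BC = 6 kN, N_AB = 6 kN.
A_AB = 239.5 mm².
A_BC = 306.2 mm².
δ_AB = 6000·618/(239.5·70900) = 0.2183 mm
δ_BC = 6000·397/(306.2·70900) = 0.1097 mm
δ_CD = -16100·599/(407·70900) = -0.3342 mm
δ = Σδ_i = -0.006176 mm.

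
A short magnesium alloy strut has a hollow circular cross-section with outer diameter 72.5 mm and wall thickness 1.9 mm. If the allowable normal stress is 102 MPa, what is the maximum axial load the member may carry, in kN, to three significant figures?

A = 421.4 mm².
P_max = σ_allow · A = 102 · 421.4 = 42980 N = 42.98 kN.

43.0 kN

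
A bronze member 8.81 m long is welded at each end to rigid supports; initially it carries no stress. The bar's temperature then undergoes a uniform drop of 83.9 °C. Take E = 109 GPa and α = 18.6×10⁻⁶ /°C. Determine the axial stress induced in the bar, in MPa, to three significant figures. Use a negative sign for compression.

Free thermal expansion αLΔT = 18.6e-6 · 8810 · -83.9 = -13.75 mm.
The walls impose strain ε = −(-13.75)/8810 = 1.5605e-03; σ = Eε = 109000 · 1.5605e-03 = 170.1 MPa.

170 MPa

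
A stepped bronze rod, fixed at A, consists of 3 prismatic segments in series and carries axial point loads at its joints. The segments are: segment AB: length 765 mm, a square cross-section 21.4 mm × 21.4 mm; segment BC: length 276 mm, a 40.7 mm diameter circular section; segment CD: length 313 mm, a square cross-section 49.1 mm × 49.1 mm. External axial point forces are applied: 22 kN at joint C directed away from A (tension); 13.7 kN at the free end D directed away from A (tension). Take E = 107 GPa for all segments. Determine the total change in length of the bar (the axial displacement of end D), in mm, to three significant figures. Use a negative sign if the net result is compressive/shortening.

Internal axial forces (sectioning from the free end, tension +): N_CD = 13.7 kN, N_BC = 35.7 kN, N_AB = 35.7 kN.
A_AB = 458 mm².
A_BC = 1301 mm².
A_CD = 2411 mm².
δ_AB = 35700·765/(458·107000) = 0.5573 mm
δ_BC = 35700·276/(1301·107000) = 0.07078 mm
δ_CD = 13700·313/(2411·107000) = 0.01662 mm
δ = Σδ_i = 0.6447 mm.

0.645 mm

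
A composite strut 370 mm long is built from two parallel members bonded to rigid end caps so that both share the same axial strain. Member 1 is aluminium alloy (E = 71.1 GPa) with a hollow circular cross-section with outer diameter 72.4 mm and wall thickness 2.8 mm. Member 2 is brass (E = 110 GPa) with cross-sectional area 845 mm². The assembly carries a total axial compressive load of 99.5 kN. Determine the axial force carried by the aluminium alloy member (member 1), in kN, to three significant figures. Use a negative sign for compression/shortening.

A_1 = 612.2 mm².
Equal strain + equilibrium ⇒ each member carries load in proportion to AE: A₁E₁ = 43530000 N, A₂E₂ = 92950000 N, ΣAE = 136500000 N.
F₁ = P·A₁E₁/ΣAE = -99500·43530000/136500000 = -31740 N.

-31.7 kN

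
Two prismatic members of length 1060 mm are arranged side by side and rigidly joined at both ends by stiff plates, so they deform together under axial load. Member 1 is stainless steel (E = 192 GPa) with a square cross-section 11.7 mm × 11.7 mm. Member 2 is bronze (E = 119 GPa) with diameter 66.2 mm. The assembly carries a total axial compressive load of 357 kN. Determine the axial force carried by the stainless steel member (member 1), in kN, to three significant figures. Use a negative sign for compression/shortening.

-21.5 kN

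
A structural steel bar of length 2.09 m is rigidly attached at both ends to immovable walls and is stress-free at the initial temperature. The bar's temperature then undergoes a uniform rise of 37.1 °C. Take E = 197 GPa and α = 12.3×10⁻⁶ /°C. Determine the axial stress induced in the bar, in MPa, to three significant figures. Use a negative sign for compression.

Free thermal expansion αLΔT = 12.3e-6 · 2090 · 37.1 = 0.9537 mm.
The walls impose strain ε = −(0.9537)/2090 = -4.5633e-04; σ = Eε = 197000 · -4.5633e-04 = -89.9 MPa.

-89.9 MPa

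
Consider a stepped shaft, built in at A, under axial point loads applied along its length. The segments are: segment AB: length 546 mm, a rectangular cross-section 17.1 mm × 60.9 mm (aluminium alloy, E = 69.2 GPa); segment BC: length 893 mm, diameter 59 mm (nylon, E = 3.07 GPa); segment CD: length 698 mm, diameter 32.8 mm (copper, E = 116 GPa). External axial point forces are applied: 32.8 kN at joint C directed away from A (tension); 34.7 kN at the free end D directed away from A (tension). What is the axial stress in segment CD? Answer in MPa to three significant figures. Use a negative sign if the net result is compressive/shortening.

41.1 MPa

Internal axial forces (sectioning from the free end, tension +): N_CD = 34.7 kN, N_BC = 67.5 kN, N_AB = 67.5 kN.
A_CD = 845 mm².
σ_CD = N_CD/A_CD = 34700/845 = 41.07 MPa.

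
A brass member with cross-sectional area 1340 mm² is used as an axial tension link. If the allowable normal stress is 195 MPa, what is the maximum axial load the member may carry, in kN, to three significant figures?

P_max = σ_allow · A = 195 · 1340 = 261300 N = 261.3 kN.

261 kN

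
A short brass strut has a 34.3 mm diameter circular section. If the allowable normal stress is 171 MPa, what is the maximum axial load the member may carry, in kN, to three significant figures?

158 kN

A = 924 mm².
P_max = σ_allow · A = 171 · 924 = 158000 N = 158 kN.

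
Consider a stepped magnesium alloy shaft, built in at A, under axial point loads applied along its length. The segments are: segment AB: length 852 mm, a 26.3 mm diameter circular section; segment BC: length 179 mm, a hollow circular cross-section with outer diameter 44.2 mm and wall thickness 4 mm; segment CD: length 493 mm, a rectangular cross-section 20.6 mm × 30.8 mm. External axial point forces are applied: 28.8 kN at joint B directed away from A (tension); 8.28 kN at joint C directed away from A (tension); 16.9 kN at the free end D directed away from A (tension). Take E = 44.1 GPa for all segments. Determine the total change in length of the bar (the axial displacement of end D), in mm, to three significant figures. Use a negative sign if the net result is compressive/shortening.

Internal axial forces (sectioning from the free end, tension +): N_CD = 16.9 kN, N_BC = 25.18 kN, N_AB = 53.98 kN.
A_AB = 543.3 mm².
A_BC = 505.2 mm².
A_CD = 634.5 mm².
δ_AB = 53980·852/(543.3·44100) = 1.92 mm
δ_BC = 25180·179/(505.2·44100) = 0.2023 mm
δ_CD = 16900·493/(634.5·44100) = 0.2978 mm
δ = Σδ_i = 2.42 mm.

2.42 mm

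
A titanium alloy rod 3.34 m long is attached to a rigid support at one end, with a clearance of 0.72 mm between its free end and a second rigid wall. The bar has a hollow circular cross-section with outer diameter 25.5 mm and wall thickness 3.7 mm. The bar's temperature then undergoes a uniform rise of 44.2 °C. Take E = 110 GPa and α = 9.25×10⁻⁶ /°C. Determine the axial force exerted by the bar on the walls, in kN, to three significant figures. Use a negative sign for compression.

-5.39 kN

Free thermal expansion αLΔT = 9.25e-6 · 3340 · 44.2 = 1.366 mm.
The walls engage after the gap closes; constrained expansion = 1.366 − 0.72 = 0.6456 mm.
The walls impose strain ε = −(0.6456)/3340 = -1.9328e-04; σ = Eε = 110000 · -1.9328e-04 = -21.26 MPa.
Wall reaction R = σ·A = -21.26·253.4 = -5388 N = -5.388 kN.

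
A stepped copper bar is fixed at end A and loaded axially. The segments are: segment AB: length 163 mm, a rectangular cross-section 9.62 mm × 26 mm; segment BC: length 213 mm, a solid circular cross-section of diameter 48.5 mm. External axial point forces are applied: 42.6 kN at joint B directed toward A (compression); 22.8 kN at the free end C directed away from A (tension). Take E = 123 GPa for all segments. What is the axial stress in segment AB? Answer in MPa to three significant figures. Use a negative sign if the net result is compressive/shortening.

-79.2 MPa

Internal axial forces (sectioning from the free end, tension +): N_BC = 22.8 kN, N_AB = -19.8 kN.
A_AB = 250.1 mm².
σ_AB = N_AB/A_AB = -19800/250.1 = -79.16 MPa.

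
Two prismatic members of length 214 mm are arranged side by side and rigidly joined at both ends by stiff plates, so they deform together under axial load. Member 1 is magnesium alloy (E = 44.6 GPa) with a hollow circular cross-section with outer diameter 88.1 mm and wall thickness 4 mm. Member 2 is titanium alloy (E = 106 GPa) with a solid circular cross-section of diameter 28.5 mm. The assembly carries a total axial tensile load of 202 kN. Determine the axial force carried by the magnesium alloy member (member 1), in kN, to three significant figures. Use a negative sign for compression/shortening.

83.0 kN

A_1 = 1057 mm².
A_2 = 637.9 mm².
Equal strain + equilibrium ⇒ each member carries load in proportion to AE: A₁E₁ = 47130000 N, A₂E₂ = 67620000 N, ΣAE = 114800000 N.
F₁ = P·A₁E₁/ΣAE = 202000·47130000/114800000 = 82970 N.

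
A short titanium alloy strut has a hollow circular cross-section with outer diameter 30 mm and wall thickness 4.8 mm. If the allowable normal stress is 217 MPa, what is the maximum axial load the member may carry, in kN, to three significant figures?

A = 380 mm².
P_max = σ_allow · A = 217 · 380 = 82460 N = 82.46 kN.

82.5 kN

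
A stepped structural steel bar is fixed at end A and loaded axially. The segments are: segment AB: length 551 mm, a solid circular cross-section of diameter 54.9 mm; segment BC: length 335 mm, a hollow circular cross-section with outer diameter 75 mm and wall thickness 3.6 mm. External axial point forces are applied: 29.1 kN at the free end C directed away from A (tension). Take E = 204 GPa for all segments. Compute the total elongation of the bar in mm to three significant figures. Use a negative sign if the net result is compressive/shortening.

Internal axial forces (sectioning from the free end, tension +): N_BC = 29.1 kN, N_AB = 29.1 kN.
A_AB = 2367 mm².
A_BC = 807.5 mm².
δ_AB = 29100·551/(2367·204000) = 0.0332 mm
δ_BC = 29100·335/(807.5·204000) = 0.05918 mm
δ = Σδ_i = 0.09238 mm.

0.0924 mm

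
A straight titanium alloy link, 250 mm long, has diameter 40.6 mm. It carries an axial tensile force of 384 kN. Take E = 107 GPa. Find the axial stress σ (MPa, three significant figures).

A = 1295 mm².
σ = N/A = 384000/1295 = 296.6 MPa.

297 MPa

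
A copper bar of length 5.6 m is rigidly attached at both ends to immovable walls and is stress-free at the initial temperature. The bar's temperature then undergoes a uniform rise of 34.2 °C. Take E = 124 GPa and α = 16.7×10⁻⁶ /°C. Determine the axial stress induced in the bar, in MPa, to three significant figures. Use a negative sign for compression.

-70.8 MPa

Free thermal expansion αLΔT = 16.7e-6 · 5600 · 34.2 = 3.198 mm.
The walls impose strain ε = −(3.198)/5600 = -5.7114e-04; σ = Eε = 124000 · -5.7114e-04 = -70.82 MPa.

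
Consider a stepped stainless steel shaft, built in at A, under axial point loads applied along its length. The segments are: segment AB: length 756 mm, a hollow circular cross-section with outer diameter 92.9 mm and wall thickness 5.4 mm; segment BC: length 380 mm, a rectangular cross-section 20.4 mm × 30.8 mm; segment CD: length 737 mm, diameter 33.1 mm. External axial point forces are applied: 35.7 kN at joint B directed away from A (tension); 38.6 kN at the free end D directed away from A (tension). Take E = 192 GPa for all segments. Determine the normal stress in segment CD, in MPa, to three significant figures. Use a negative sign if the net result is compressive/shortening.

44.9 MPa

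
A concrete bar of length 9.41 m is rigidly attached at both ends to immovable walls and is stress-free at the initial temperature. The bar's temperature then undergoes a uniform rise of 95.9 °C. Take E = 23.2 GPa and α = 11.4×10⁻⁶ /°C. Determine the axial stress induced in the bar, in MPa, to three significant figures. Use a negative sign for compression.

Free thermal expansion αLΔT = 11.4e-6 · 9410 · 95.9 = 10.29 mm.
The walls impose strain ε = −(10.29)/9410 = -1.0933e-03; σ = Eε = 23200 · -1.0933e-03 = -25.36 MPa.

-25.4 MPa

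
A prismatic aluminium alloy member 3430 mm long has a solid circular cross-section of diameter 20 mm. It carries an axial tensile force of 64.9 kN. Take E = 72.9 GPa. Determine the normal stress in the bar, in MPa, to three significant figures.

207 MPa

A = 314.2 mm².
σ = N/A = 64900/314.2 = 206.6 MPa.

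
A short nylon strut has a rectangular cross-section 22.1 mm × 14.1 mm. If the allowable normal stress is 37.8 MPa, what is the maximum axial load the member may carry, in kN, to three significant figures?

11.8 kN

A = 311.6 mm².
P_max = σ_allow · A = 37.8 · 311.6 = 11780 N = 11.78 kN.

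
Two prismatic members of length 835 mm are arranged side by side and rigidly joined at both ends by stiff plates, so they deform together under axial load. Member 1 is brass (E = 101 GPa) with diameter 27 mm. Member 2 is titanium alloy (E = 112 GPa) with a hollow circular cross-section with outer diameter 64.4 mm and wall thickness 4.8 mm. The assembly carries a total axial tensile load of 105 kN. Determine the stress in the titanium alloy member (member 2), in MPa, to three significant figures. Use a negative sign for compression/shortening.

A_1 = 572.6 mm².
A_2 = 898.7 mm².
Equal strain + equilibrium ⇒ each member carries load in proportion to AE: A₁E₁ = 57830000 N, A₂E₂ = 100700000 N, ΣAE = 158500000 N.
σ₂ = P·E₂/ΣAE = 105000·112000/158500000 = 74.2 MPa.

74.2 MPa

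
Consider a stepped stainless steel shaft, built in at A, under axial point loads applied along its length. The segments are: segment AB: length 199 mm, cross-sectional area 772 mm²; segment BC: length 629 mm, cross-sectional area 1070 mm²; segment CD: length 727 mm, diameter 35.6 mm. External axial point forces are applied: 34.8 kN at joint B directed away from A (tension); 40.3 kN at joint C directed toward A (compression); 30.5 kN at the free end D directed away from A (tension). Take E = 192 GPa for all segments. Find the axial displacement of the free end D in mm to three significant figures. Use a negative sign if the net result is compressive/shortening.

0.120 mm

Internal axial forces (sectioning from the free end, tension +): N_CD = 30.5 kN, N_BC = -9.8 kN, N_AB = 25 kN.
A_CD = 995.4 mm².
δ_AB = 25000·199/(772·192000) = 0.03356 mm
δ_BC = -9800·629/(1070·192000) = -0.03 mm
δ_CD = 30500·727/(995.4·192000) = 0.116 mm
δ = Σδ_i = 0.1196 mm.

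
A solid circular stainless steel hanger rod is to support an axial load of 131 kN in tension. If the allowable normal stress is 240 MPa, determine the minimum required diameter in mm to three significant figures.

26.4 mm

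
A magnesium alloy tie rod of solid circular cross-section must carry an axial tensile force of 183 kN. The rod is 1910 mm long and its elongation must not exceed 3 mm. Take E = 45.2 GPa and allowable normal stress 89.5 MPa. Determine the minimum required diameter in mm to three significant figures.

57.3 mm

Required area A ≥ P/σ_allow = 183000/89.5 = 2045 mm².
For a solid circular section, d ≥ √(4A/π) = 51.02 mm.
Elongation limit: A ≥ PL/(Eδ_allow) = 183000·1910/(45200·3) = 2578 mm² ⇒ d ≥ 57.29 mm.
The elongation limit governs.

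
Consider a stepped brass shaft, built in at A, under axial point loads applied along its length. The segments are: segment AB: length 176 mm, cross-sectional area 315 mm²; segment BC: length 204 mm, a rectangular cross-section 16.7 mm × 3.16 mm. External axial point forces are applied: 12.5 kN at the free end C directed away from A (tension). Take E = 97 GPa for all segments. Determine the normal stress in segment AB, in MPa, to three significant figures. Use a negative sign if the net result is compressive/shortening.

Internal axial forces (sectioning from the free end, tension +): N_BC = 12.5 kN, N_AB = 12.5 kN.
σ_AB = N_AB/A_AB = 12500/315 = 39.68 MPa.

39.7 MPa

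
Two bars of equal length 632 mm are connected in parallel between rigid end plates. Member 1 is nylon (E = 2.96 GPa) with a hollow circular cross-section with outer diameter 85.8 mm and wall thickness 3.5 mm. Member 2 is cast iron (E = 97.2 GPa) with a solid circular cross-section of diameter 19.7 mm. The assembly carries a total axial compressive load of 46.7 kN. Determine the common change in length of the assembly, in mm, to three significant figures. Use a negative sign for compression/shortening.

A_1 = 904.9 mm².
A_2 = 304.8 mm².
Equal strain + equilibrium ⇒ each member carries load in proportion to AE: A₁E₁ = 2679000 N, A₂E₂ = 29630000 N, ΣAE = 32310000 N.
δ = PL/ΣAE = -46700·632/32310000 = -0.9136 mm.

-0.914 mm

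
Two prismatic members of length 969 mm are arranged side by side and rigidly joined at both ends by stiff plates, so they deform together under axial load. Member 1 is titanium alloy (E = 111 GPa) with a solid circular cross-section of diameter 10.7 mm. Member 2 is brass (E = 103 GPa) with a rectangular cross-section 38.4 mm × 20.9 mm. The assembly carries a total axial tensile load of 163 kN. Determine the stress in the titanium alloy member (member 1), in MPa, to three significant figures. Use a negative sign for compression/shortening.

195 MPa

A_1 = 89.92 mm².
A_2 = 802.6 mm².
Equal strain + equilibrium ⇒ each member carries load in proportion to AE: A₁E₁ = 9981000 N, A₂E₂ = 82660000 N, ΣAE = 92640000 N.
σ₁ = P·E₁/ΣAE = 163000·111000/92640000 = 195.3 MPa.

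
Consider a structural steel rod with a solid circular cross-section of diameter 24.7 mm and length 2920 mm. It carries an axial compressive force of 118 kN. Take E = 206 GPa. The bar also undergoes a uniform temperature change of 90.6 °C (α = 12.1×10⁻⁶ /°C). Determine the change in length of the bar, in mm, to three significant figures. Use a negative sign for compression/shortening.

-0.290 mm

A = 479.2 mm².
δ_mech = NL/(AE) = -118000·2920/(479.2·206000) = -3.491 mm.
δ_thermal = αLΔT = 12.1e-6·2920·90.6 = 3.201 mm.
δ = δ_mech + δ_thermal = -0.2896 mm.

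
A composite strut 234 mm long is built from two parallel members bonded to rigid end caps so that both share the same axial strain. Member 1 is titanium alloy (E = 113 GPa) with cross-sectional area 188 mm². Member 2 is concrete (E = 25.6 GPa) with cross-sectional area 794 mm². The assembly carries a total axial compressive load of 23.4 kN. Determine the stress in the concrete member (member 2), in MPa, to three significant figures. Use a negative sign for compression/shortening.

-14.4 MPa

Equal strain + equilibrium ⇒ each member carries load in proportion to AE: A₁E₁ = 21240000 N, A₂E₂ = 20330000 N, ΣAE = 41570000 N.
σ₂ = P·E₂/ΣAE = -23400·25600/41570000 = -14.41 MPa.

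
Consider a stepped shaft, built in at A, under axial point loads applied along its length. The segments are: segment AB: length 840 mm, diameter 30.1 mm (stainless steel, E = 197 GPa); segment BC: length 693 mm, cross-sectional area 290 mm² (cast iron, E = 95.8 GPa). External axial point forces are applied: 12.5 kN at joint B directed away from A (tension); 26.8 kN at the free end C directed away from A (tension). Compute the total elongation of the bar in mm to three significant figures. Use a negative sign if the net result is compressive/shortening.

0.904 mm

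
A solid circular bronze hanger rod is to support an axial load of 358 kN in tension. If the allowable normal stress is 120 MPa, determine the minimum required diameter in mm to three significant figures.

61.6 mm

Required area A ≥ P/σ_allow = 358000/120 = 2983 mm².
For a solid circular section, d ≥ √(4A/π) = 61.63 mm.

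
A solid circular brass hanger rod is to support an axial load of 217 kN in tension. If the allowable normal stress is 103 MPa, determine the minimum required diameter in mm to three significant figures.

Required area A ≥ P/σ_allow = 217000/103 = 2107 mm².
For a solid circular section, d ≥ √(4A/π) = 51.79 mm.

51.8 mm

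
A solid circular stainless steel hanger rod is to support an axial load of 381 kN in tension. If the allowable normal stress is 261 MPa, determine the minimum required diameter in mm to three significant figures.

Required area A ≥ P/σ_allow = 381000/261 = 1460 mm².
For a solid circular section, d ≥ √(4A/π) = 43.11 mm.

43.1 mm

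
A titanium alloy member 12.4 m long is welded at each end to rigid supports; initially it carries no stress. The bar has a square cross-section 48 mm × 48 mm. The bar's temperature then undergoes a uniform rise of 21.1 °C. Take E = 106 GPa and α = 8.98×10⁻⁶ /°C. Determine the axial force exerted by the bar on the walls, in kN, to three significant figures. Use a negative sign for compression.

Free thermal expansion αLΔT = 8.98e-6 · 12400 · 21.1 = 2.35 mm.
The walls impose strain ε = −(2.35)/12400 = -1.8948e-04; σ = Eε = 106000 · -1.8948e-04 = -20.08 MPa.
Wall reaction R = σ·A = -20.08·2304 = -46280 N = -46.28 kN.

-46.3 kN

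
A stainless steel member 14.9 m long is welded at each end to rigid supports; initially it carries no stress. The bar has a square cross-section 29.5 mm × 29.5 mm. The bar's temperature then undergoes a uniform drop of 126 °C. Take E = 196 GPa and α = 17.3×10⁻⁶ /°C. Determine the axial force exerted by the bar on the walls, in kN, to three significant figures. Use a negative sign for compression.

Free thermal expansion αLΔT = 17.3e-6 · 14900 · -126 = -32.48 mm.
The walls impose strain ε = −(-32.48)/14900 = 2.1798e-03; σ = Eε = 196000 · 2.1798e-03 = 427.2 MPa.
Wall reaction R = σ·A = 427.2·870.2 = 371800 N = 371.8 kN.

372 kN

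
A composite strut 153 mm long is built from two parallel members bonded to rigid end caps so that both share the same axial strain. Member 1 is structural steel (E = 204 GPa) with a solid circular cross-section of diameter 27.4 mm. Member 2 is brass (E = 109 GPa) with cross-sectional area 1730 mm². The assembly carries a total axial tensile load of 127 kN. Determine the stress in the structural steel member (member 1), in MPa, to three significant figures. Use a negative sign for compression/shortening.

83.9 MPa

A_1 = 589.6 mm².
Equal strain + equilibrium ⇒ each member carries load in proportion to AE: A₁E₁ = 120300000 N, A₂E₂ = 188600000 N, ΣAE = 308900000 N.
σ₁ = P·E₁/ΣAE = 127000·204000/308900000 = 83.88 MPa.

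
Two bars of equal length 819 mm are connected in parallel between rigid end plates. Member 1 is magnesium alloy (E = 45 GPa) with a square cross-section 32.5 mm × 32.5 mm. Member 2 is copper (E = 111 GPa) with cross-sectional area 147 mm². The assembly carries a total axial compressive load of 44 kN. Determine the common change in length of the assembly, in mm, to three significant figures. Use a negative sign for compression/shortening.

-0.564 mm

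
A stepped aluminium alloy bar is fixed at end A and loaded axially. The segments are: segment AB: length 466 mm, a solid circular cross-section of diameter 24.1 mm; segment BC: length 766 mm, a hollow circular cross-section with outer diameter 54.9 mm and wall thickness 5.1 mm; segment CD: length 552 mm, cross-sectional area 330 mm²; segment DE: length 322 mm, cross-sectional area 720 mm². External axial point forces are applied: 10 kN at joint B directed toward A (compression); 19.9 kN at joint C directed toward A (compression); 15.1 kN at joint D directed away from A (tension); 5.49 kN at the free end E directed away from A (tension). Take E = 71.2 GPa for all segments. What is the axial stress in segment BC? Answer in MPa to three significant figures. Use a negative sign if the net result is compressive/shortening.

0.865 MPa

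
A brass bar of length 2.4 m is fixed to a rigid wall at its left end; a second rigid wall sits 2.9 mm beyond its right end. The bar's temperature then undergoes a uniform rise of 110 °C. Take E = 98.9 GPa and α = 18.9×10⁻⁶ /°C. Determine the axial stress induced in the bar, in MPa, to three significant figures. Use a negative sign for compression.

Free thermal expansion αLΔT = 18.9e-6 · 2400 · 110 = 4.99 mm.
The walls engage after the gap closes; constrained expansion = 4.99 − 2.9 = 2.09 mm.
The walls impose strain ε = −(2.09)/2400 = -8.7067e-04; σ = Eε = 98900 · -8.7067e-04 = -86.11 MPa.

-86.1 MPa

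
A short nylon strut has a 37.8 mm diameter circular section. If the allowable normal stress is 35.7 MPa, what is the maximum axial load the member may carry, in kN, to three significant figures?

A = 1122 mm².
P_max = σ_allow · A = 35.7 · 1122 = 40060 N = 40.06 kN.

40.1 kN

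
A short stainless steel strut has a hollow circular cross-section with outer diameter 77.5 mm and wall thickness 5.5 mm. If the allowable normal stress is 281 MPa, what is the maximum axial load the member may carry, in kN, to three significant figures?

A = 1244 mm².
P_max = σ_allow · A = 281 · 1244 = 349600 N = 349.6 kN.

350 kN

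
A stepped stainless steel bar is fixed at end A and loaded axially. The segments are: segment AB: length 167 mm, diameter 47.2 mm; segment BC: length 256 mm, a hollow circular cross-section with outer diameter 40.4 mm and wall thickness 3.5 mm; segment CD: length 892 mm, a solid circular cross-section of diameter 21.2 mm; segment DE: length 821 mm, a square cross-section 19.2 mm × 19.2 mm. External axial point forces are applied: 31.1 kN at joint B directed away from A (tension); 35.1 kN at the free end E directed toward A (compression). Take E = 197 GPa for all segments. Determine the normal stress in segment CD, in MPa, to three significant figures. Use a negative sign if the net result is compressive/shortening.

-99.4 MPa

Internal axial forces (sectioning from the free end, tension +): N_DE = -35.1 kN, N_CD = -35.1 kN, N_BC = -35.1 kN, N_AB = -4 kN.
A_CD = 353 mm².
σ_CD = N_CD/A_CD = -35100/353 = -99.44 MPa.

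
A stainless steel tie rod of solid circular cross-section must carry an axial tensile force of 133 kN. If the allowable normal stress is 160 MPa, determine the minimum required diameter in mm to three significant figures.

32.5 mm

Required area A ≥ P/σ_allow = 133000/160 = 831.2 mm².
For a solid circular section, d ≥ √(4A/π) = 32.53 mm.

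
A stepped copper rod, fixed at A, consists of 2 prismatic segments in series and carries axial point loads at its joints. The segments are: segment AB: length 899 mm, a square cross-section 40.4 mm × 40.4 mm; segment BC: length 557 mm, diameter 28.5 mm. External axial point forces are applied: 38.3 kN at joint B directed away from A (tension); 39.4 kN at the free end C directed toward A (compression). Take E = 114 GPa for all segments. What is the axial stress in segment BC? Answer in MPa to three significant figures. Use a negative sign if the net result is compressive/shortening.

-61.8 MPa

Internal axial forces (sectioning from the free end, tension +): N_BC = -39.4 kN, N_AB = -1.1 kN.
A_BC = 637.9 mm².
σ_BC = N_BC/A_BC = -39400/637.9 = -61.76 MPa.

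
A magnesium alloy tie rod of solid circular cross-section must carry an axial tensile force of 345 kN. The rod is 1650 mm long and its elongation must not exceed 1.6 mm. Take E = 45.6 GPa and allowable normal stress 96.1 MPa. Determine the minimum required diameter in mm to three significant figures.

Required area A ≥ P/σ_allow = 345000/96.1 = 3590 mm².
For a solid circular section, d ≥ √(4A/π) = 67.61 mm.
Elongation limit: A ≥ PL/(Eδ_allow) = 345000·1650/(45600·1.6) = 7802 mm² ⇒ d ≥ 99.67 mm.
The elongation limit governs.

99.7 mm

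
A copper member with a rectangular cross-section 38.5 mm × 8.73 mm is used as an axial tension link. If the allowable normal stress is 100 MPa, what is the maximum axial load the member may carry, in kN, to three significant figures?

A = 336.1 mm².
P_max = σ_allow · A = 100 · 336.1 = 33610 N = 33.61 kN.

33.6 kN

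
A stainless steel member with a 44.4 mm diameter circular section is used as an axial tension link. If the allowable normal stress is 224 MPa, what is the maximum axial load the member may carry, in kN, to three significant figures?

A = 1548 mm².
P_max = σ_allow · A = 224 · 1548 = 346800 N = 346.8 kN.

347 kN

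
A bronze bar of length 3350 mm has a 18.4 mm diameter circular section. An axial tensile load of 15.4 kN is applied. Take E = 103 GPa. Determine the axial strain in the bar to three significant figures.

5.62e-04

A = 265.9 mm².
σ = N/A = 57.92 MPa; ε = σ/E = 57.92/103000 = 5.623e-04.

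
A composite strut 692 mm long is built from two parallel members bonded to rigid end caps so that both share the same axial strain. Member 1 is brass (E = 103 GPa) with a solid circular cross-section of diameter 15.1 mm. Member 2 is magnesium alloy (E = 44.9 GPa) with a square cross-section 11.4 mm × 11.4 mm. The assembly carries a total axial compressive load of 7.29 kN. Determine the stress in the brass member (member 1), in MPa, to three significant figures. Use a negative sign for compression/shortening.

-30.9 MPa

A_1 = 179.1 mm².
A_2 = 130 mm².
Equal strain + equilibrium ⇒ each member carries load in proportion to AE: A₁E₁ = 18450000 N, A₂E₂ = 5835000 N, ΣAE = 24280000 N.
σ₁ = P·E₁/ΣAE = -7290·103000/24280000 = -30.93 MPa.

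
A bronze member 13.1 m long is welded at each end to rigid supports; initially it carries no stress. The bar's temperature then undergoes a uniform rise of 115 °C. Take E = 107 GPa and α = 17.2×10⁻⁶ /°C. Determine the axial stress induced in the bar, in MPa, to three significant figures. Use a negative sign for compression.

-212 MPa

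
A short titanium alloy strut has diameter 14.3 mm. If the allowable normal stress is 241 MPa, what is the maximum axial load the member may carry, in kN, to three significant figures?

A = 160.6 mm².
P_max = σ_allow · A = 241 · 160.6 = 38710 N = 38.71 kN.

38.7 kN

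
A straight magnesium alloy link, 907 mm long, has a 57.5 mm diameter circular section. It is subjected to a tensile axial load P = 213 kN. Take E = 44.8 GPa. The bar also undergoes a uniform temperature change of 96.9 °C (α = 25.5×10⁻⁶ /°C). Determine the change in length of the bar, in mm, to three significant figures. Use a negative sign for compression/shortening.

A = 2597 mm².
δ_mech = NL/(AE) = 213000·907/(2597·44800) = 1.661 mm.
δ_thermal = αLΔT = 25.5e-6·907·96.9 = 2.241 mm.
δ = δ_mech + δ_thermal = 3.902 mm.

3.90 mm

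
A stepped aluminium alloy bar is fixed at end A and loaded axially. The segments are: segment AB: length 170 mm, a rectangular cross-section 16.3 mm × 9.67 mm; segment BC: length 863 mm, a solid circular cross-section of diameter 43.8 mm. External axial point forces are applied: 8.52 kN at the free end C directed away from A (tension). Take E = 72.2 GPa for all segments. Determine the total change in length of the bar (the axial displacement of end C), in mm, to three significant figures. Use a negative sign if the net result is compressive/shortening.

0.195 mm

Internal axial forces (sectioning from the free end, tension +): N_BC = 8.52 kN, N_AB = 8.52 kN.
A_AB = 157.6 mm².
A_BC = 1507 mm².
δ_AB = 8520·170/(157.6·72200) = 0.1273 mm
δ_BC = 8520·863/(1507·72200) = 0.06759 mm
δ = Σδ_i = 0.1949 mm.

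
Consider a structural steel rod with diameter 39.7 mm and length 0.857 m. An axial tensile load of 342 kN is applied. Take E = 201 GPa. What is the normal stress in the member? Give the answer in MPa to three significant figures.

276 MPa

A = 1238 mm².
σ = N/A = 342000/1238 = 276.3 MPa.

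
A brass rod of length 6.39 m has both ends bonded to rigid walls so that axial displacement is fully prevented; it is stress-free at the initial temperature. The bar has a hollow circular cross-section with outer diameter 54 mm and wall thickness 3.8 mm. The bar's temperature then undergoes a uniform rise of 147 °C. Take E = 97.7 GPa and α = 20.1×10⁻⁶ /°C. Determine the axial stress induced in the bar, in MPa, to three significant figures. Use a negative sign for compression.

Free thermal expansion αLΔT = 20.1e-6 · 6390 · 147 = 18.88 mm.
The walls impose strain ε = −(18.88)/6390 = -2.9547e-03; σ = Eε = 97700 · -2.9547e-03 = -288.7 MPa.

-289 MPa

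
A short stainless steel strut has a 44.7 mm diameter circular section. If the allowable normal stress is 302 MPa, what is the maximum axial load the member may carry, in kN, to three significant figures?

A = 1569 mm².
P_max = σ_allow · A = 302 · 1569 = 473900 N = 473.9 kN.

474 kN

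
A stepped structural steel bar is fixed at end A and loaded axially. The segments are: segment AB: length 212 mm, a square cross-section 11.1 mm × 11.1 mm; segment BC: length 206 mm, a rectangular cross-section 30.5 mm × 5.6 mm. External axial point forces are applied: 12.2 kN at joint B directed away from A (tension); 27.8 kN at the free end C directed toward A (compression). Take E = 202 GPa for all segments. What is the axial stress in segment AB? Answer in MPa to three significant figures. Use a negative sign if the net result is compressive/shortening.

Internal axial forces (sectioning from the free end, tension +): N_BC = -27.8 kN, N_AB = -15.6 kN.
A_AB = 123.2 mm².
σ_AB = N_AB/A_AB = -15600/123.2 = -126.6 MPa.

-127 MPa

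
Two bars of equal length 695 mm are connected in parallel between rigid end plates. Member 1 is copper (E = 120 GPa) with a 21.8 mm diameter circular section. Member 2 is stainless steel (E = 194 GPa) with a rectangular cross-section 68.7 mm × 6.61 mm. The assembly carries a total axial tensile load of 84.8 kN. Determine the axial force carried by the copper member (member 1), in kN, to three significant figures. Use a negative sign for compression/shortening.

A_1 = 373.3 mm².
A_2 = 454.1 mm².
Equal strain + equilibrium ⇒ each member carries load in proportion to AE: A₁E₁ = 44790000 N, A₂E₂ = 88100000 N, ΣAE = 132900000 N.
F₁ = P·A₁E₁/ΣAE = 84800·44790000/132900000 = 28580 N.

28.6 kN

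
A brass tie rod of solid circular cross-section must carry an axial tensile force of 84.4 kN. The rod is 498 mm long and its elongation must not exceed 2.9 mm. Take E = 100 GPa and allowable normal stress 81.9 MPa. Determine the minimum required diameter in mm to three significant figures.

Required area A ≥ P/σ_allow = 84400/81.9 = 1031 mm².
For a solid circular section, d ≥ √(4A/π) = 36.22 mm.
Elongation limit: A ≥ PL/(Eδ_allow) = 84400·498/(100000·2.9) = 144.9 mm² ⇒ d ≥ 13.58 mm.
The stress limit governs.

36.2 mm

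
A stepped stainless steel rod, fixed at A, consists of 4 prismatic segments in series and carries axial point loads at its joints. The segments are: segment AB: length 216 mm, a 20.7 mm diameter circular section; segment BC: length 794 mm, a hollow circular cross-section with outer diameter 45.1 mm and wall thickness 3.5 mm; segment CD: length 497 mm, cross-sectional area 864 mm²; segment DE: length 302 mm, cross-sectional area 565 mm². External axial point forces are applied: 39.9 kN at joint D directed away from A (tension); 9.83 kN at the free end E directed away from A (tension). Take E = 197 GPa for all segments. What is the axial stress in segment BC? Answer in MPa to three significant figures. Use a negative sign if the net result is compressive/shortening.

109 MPa

Internal axial forces (sectioning from the free end, tension +): N_DE = 9.83 kN, N_CD = 49.73 kN, N_BC = 49.73 kN, N_AB = 49.73 kN.
A_BC = 457.4 mm².
σ_BC = N_BC/A_BC = 49730/457.4 = 108.7 MPa.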